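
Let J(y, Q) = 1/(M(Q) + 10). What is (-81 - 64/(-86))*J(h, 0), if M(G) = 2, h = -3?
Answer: -3451/516 ≈ -6.6880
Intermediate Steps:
J(y, Q) = 1/12 (J(y, Q) = 1/(2 + 10) = 1/12)
(-81 - 64/(-86))*J(h, 0) = (-81 - 64/(-86))*(1/12) = (-81 - 64*(-1/86))*(1/12) = (-81 + 32/43)*(1/12) = -3451/43*1/12 = -3451/516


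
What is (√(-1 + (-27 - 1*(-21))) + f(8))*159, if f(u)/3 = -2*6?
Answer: -5724 + 159*I*√7 ≈ -5724.0 + 420.67*I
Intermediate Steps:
f(u) = -36 (f(u) = 3*(-2*6) = 3*(-12) = -36)
(√(-1 + (-27 - 1*(-21))) + f(8))*159 = (√(-1 + (-27 - 1*(-21))) - 36)*159 = (√(-1 + (-27 + 21)) - 36)*159 = (√(-1 - 6) - 36)*159 = (√(-7) - 36)*159 = (I*√7 - 36)*159 = (-36 + I*√7)*159 = -5724 + 159*I*√7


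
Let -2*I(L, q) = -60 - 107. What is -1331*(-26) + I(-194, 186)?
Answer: 69379/2 ≈ 34690.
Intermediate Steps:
I(L, q) = 167/2 (I(L, q) = -(-60 - 107)/2 = -1/2*(-167) = 167/2)
-1331*(-26) + I(-194, 186) = -1331*(-26) + 167/2 = 34606 + 167/2 = 69379/2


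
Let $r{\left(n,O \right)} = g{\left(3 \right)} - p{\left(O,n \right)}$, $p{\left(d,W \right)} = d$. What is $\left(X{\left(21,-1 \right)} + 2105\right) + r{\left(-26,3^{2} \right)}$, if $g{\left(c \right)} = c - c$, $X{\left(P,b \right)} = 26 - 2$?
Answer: $2120$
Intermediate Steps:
$X{\left(P,b \right)} = 24$ ($X{\left(P,b \right)} = 26 - 2 = 24$)
$g{\left(c \right)} = 0$
$r{\left(n,O \right)} = - O$ ($r{\left(n,O \right)} = 0 - O = - O$)
$\left(X{\left(21,-1 \right)} + 2105\right) + r{\left(-26,3^{2} \right)} = \left(24 + 2105\right) - 3^{2} = 2129 - 9 = 2120$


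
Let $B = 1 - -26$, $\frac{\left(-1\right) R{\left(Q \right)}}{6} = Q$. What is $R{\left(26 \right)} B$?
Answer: $-4212$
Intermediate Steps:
$R{\left(Q \right)} = - 6 Q$
$B = 27$ ($B = 1 + 26 = 27$)
$R{\left(26 \right)} B = \left(-6\right) 26 \cdot 27 = \left(-156\right) 27 = -4212$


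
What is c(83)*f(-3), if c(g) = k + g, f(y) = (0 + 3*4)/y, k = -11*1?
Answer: -288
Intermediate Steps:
k = -11
f(y) = 12/y (f(y) = (0 + 12)/y = 12/y)
c(g) = -11 + g
c(83)*f(-3) = (-11 + 83)*(12/(-3)) = 72*(12*(-⅓)) = 72*(-4) = -288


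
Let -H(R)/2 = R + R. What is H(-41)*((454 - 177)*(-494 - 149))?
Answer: -29210204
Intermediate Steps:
H(R) = -4*R (H(R) = -2*(R + R) = -4*R)
H(-41)*((454 - 177)*(-494 - 149)) = (-4*(-41))*((454 - 177)*(-494 - 149)) = 164*(277*(-643)) = 164*(-178111) = -29210204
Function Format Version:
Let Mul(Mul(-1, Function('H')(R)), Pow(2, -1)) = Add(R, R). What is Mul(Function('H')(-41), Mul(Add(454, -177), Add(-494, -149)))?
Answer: -29210204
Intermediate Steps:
Function('H')(R) = Mul(-4, R) (Function('H')(R) = Mul(-2, Add(R, R)) = Mul(-2, Mul(2, R)) = Mul(-4, R))
Mul(Function('H')(-41), Mul(Add(454, -177), Add(-494, -149))) = Mul(Mul(-4, -41), Mul(Add(454, -177), Add(-494, -149))) = Mul(164, Mul(277, -643)) = Mul(164, -178111) = -29210204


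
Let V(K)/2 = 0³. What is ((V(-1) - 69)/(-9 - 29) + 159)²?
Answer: 37344321/1444 ≈ 25862.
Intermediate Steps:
V(K) = 0 (V(K) = 2*0³ = 2*0 = 0)
((V(-1) - 69)/(-9 - 29) + 159)² = ((0 - 69)/(-9 - 29) + 159)² = (-69/(-38) + 159)² = (-69*(-1/38) + 159)² = (69/38 + 159)² = (6111/38)² = 37344321/1444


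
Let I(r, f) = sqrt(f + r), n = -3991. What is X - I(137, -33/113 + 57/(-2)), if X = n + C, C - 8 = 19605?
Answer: 15622 - sqrt(5526830)/226 ≈ 15612.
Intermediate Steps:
C = 19613 (C = 8 + 19605 = 19613)
X = 15622 (X = -3991 + 19613 = 15622)
X - I(137, -33/113 + 57/(-2)) = 15622 - sqrt((-33/113 + 57/(-2)) + 137) = 15622 - sqrt((-33*1/113 + 57*(-1/2)) + 137) = 15622 - sqrt((-33/113 - 57/2) + 137) = 15622 - sqrt(-6507/226 + 137) = 15622 - sqrt(24455/226) = 15622 - sqrt(5526830)/226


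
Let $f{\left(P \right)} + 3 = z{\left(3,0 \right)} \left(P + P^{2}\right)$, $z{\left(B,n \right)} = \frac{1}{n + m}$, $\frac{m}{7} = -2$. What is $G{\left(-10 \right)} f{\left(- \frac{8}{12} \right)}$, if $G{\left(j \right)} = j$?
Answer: $\frac{1880}{63} \approx 29.841$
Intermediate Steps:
$m = -14$ ($m = 7 \left(-2\right) = -14$)
$z{\left(B,n \right)} = \frac{1}{-14 + n}$ ($z{\left(B,n \right)} = \frac{1}{n - 14} = \frac{1}{-14 + n}$)
$f{\left(P \right)} = -3 - \frac{P}{14} - \frac{P^{2}}{14}$ ($f{\left(P \right)} = -3 + \frac{P + P^{2}}{-14 + 0} = -3 + \frac{P + P^{2}}{-14} = -3 - \frac{P + P^{2}}{14} = -3 - \left(\frac{P}{14} + \frac{P^{2}}{14}\right) = -3 - \frac{P}{14} - \frac{P^{2}}{14}$)
$G{\left(-10 \right)} f{\left(- \frac{8}{12} \right)} = - 10 \left(-3 - \frac{\left(-8\right) \frac{1}{12}}{14} - \frac{\left(- \frac{8}{12}\right)^{2}}{14}\right) = - 10 \left(-3 - \frac{\left(-8\right) \frac{1}{12}}{14} - \frac{\left(\left(-8\right) \frac{1}{12}\right)^{2}}{14}\right) = - 10 \left(-3 - - \frac{1}{21} - \frac{\left(- \frac{2}{3}\right)^{2}}{14}\right) = - 10 \left(-3 + \frac{1}{21} - \frac{2}{63}\right) = \left(-10\right) \left(- \frac{188}{63}\right) = \frac{1880}{63}$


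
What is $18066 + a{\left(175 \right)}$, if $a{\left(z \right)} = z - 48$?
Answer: $18193$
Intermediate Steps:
$a{\left(z \right)} = -48 + z$ ($a{\left(z \right)} = z - 48 = -48 + z$)
$18066 + a{\left(175 \right)} = 18066 + \left(-48 + 175\right) = 18066 + 127 = 18193$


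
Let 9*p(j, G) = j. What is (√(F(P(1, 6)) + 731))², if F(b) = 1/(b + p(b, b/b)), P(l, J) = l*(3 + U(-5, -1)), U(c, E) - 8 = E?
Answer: 73109/100 ≈ 731.09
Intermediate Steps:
U(c, E) = 8 + E
p(j, G) = j/9
P(l, J) = 10*l (P(l, J) = l*(3 + (8 - 1)) = l*(3 + 7) = l*10 = 10*l)
F(b) = 9/(10*b) (F(b) = 1/(b + b/9) = 1/(10*b/9) = 9/(10*b))
(√(F(P(1, 6)) + 731))² = (√(9/(10*((10*1))) + 731))² = (√((9/10)/10 + 731))² = (√((9/10)*(⅒) + 731))² = (√(9/100 + 731))² = (√(73109/100))² = (√73109/10)² = 73109/100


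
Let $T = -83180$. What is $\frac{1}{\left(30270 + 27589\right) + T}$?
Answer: $- \frac{1}{25321} \approx -3.9493 \cdot 10^{-5}$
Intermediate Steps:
$\frac{1}{\left(30270 + 27589\right) + T} = \frac{1}{\left(30270 + 27589\right) - 83180} = \frac{1}{57859 - 83180} = \frac{1}{-25321} = - \frac{1}{25321}$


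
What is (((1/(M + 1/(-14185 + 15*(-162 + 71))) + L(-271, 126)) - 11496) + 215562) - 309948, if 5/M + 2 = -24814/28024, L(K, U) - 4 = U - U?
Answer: -115351896629468/1089473431 ≈ -1.0588e+5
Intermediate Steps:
L(K, U) = 4 (L(K, U) = 4 + (U - U) = 4 + 0 = 4)
M = -70060/40431 (M = 5/(-2 - 24814/28024) = 5/(-2 - 24814*1/28024) = 5/(-2 - 12407/14012) = 5/(-40431/14012) = 5*(-14012/40431) = -70060/40431 ≈ -1.7328)
(((1/(M + 1/(-14185 + 15*(-162 + 71))) + L(-271, 126)) - 11496) + 215562) - 309948 = (((1/(-70060/40431 + 1/(-14185 + 15*(-162 + 71))) + 4) - 11496) + 215562) - 309948 = (((1/(-70060/40431 + 1/(-14185 + 15*(-91))) + 4) - 11496) + 215562) - 309948 = (((1/(-70060/40431 + 1/(-14185 - 1365)) + 4) - 11496) + 215562) - 309948 = (((1/(-70060/40431 + 1/(-15550)) + 4) - 11496) + 215562) - 309948 = (((1/(-70060/40431 - 1/15550) + 4) - 11496) + 215562) - 309948 = (((1/(-1089473431/628702050) + 4) - 11496) + 215562) - 309948 = (((-628702050/1089473431 + 4) - 11496) + 215562) - 309948 = ((3729191674/1089473431 - 11496) + 215562) - 309948 = (-12520857371102/1089473431 + 215562) - 309948 = 222328214362120/1089473431 - 309948 = -115351896629468/1089473431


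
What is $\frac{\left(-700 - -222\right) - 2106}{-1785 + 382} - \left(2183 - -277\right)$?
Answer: $- \frac{3448796}{1403} \approx -2458.2$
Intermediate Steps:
$\frac{\left(-700 - -222\right) - 2106}{-1785 + 382} - \left(2183 - -277\right) = \frac{\left(-700 + 222\right) - 2106}{-1403} - \left(2183 + 277\right) = \left(-478 - 2106\right) \left(- \frac{1}{1403}\right) - 2460 = \left(-2584\right) \left(- \frac{1}{1403}\right) - 2460 = \frac{2584}{1403} - 2460 = - \frac{3448796}{1403}$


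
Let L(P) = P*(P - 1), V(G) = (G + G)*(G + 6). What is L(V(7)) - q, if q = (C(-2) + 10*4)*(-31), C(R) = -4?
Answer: 34058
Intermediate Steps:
V(G) = 2*G*(6 + G) (V(G) = (2*G)*(6 + G) = 2*G*(6 + G))
L(P) = P*(-1 + P)
q = -1116 (q = (-4 + 10*4)*(-31) = (-4 + 40)*(-31) = 36*(-31) = -1116)
L(V(7)) - q = (2*7*(6 + 7))*(-1 + 2*7*(6 + 7)) - 1*(-1116) = (2*7*13)*(-1 + 2*7*13) + 1116 = 182*(-1 + 182) + 1116 = 182*181 + 1116 = 32942 + 1116 = 34058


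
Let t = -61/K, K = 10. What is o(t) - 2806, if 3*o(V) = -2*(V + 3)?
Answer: -42059/15 ≈ -2803.9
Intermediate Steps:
t = -61/10 ≈ -6.1000
o(V) = -2 - 2*V/3 (o(V) = (-2*(V + 3))/3 = (-2*(3 + V))/3 = (-6 - 2*V)/3 = -2 - 2*V/3)
o(t) - 2806 = (-2 - ⅔*(-61/10)) - 2806 = (-2 + 61/15) - 2806 = 31/15 - 2806 = -42059/15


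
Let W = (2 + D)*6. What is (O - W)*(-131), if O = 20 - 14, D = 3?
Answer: 3144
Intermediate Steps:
O = 6
W = 30 (W = (2 + 3)*6 = 5*6 = 30)
(O - W)*(-131) = (6 - 1*30)*(-131) = (6 - 30)*(-131) = -24*(-131) = 3144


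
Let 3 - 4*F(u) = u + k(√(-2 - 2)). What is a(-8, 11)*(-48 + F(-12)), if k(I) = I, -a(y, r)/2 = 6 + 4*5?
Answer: 2301 + 26*I ≈ 2301.0 + 26.0*I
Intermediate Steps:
a(y, r) = -52 (a(y, r) = -2*(6 + 4*5) = -2*(6 + 20) = -2*26 = -52)
F(u) = ¾ - I/2 - u/4 (F(u) = ¾ - (u + √(-2 - 2))/4 = ¾ - (u + √(-4))/4 = ¾ - (u + 2*I)/4 = ¾ + (-I/2 - u/4) = ¾ - I/2 - u/4)
a(-8, 11)*(-48 + F(-12)) = -52*(-48 + (¾ - I/2 - ¼*(-12))) = -52*(-48 + (¾ - I/2 + 3)) = -52*(-48 + (15/4 - I/2)) = -52*(-177/4 - I/2) = 2301 + 26*I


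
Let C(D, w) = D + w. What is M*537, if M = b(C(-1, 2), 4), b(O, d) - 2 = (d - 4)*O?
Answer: 1074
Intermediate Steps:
b(O, d) = 2 + O*(-4 + d) (b(O, d) = 2 + (d - 4)*O = 2 + (-4 + d)*O = 2 + O*(-4 + d))
M = 2 (M = 2 - 4*(-1 + 2) + (-1 + 2)*4 = 2 - 4*1 + 1*4 = 2 - 4 + 4 = 2)
M*537 = 2*537 = 1074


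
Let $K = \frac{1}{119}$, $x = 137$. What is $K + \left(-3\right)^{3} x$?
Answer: $- \frac{440180}{119} \approx -3699.0$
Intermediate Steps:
$K = \frac{1}{119} \approx 0.0084034$
$K + \left(-3\right)^{3} x = \frac{1}{119} + \left(-3\right)^{3} \cdot 137 = \frac{1}{119} - 3699 = - \frac{440180}{119}$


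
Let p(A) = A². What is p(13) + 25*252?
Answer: 6469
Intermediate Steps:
p(13) + 25*252 = 13² + 25*252 = 169 + 6300 = 6469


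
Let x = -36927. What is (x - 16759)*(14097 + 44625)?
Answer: -3152549292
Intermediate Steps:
(x - 16759)*(14097 + 44625) = (-36927 - 16759)*(14097 + 44625) = -53686*58722 = -3152549292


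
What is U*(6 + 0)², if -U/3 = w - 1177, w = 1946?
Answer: -83052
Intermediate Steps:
U = -2307 (U = -3*(1946 - 1177) = -3*769 = -2307)
U*(6 + 0)² = -2307*(6 + 0)² = -2307*6² = -2307*36 = -83052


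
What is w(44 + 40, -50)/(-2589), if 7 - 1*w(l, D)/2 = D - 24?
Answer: -54/863 ≈ -0.062572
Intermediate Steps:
w(l, D) = 62 - 2*D (w(l, D) = 14 - 2*(D - 24) = 14 - 2*(-24 + D) = 14 + (48 - 2*D) = 62 - 2*D)
w(44 + 40, -50)/(-2589) = (62 - 2*(-50))/(-2589) = (62 + 100)*(-1/2589) = 162*(-1/2589) = -54/863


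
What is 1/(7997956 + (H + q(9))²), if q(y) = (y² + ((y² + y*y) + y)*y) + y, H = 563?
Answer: 1/12802820 ≈ 7.8108e-8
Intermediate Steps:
q(y) = y + y² + y*(y + 2*y²) (q(y) = (y² + ((y² + y²) + y)*y) + y = (y² + (2*y² + y)*y) + y = (y² + (y + 2*y²)*y) + y = (y² + y*(y + 2*y²)) + y = y + y² + y*(y + 2*y²))
1/(7997956 + (H + q(9))²) = 1/(7997956 + (563 + 9*(1 + 2*9 + 2*9²))²) = 1/(7997956 + (563 + 9*(1 + 18 + 2*81))²) = 1/(7997956 + (563 + 9*(1 + 18 + 162))²) = 1/(7997956 + (563 + 9*181)²) = 1/(7997956 + (563 + 1629)²) = 1/(7997956 + 2192²) = 1/(7997956 + 4804864) = 1/12802820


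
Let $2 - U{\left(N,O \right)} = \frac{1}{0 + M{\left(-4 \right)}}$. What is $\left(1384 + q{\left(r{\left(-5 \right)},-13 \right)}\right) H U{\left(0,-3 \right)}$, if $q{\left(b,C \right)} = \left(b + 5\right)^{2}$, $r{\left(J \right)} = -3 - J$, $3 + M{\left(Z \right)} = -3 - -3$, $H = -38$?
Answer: $- \frac{381178}{3} \approx -1.2706 \cdot 10^{5}$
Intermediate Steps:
$M{\left(Z \right)} = -3$ ($M{\left(Z \right)} = -3 - 0 = -3 + \left(-3 + 3\right) = -3 + 0 = -3$)
$U{\left(N,O \right)} = \frac{7}{3}$ ($U{\left(N,O \right)} = 2 - \frac{1}{0 - 3} = 2 - \frac{1}{-3} = 2 - - \frac{1}{3} = 2 + \frac{1}{3} = \frac{7}{3}$)
$q{\left(b,C \right)} = \left(5 + b\right)^{2}$
$\left(1384 + q{\left(r{\left(-5 \right)},-13 \right)}\right) H U{\left(0,-3 \right)} = \left(1384 + \left(5 - -2\right)^{2}\right) \left(\left(-38\right) \frac{7}{3}\right) = \left(1384 + \left(5 + \left(-3 + 5\right)\right)^{2}\right) \left(- \frac{266}{3}\right) = \left(1384 + \left(5 + 2\right)^{2}\right) \left(- \frac{266}{3}\right) = \left(1384 + 7^{2}\right) \left(- \frac{266}{3}\right) = \left(1384 + 49\right) \left(- \frac{266}{3}\right) = 1433 \left(- \frac{266}{3}\right) = - \frac{381178}{3}$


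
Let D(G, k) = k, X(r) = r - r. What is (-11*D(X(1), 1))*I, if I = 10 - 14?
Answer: 44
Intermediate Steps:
X(r) = 0
I = -4
(-11*D(X(1), 1))*I = -11*1*(-4) = -11*(-4) = 44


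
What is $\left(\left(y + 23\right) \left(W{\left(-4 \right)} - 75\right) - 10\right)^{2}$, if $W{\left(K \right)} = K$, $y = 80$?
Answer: $66373609$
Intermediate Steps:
$\left(\left(y + 23\right) \left(W{\left(-4 \right)} - 75\right) - 10\right)^{2} = \left(\left(80 + 23\right) \left(-4 - 75\right) - 10\right)^{2} = \left(103 \left(-79\right) - 10\right)^{2} = \left(-8137 - 10\right)^{2} = \left(-8147\right)^{2} = 66373609$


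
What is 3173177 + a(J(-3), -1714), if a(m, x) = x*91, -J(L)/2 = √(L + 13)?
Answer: 3017203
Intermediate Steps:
J(L) = -2*√(13 + L) (J(L) = -2*√(L + 13) = -2*√(13 + L))
a(m, x) = 91*x
3173177 + a(J(-3), -1714) = 3173177 + 91*(-1714) = 3173177 - 155974 = 3017203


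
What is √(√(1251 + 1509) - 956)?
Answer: √(-956 + 2*√690) ≈ 30.058*I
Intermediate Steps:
√(√(1251 + 1509) - 956) = √(√2760 - 956) = √(2*√690 - 956) = √(-956 + 2*√690)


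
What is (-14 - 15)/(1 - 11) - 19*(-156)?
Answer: 29669/10 ≈ 2966.9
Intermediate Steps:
(-14 - 15)/(1 - 11) - 19*(-156) = -29/(-10) + 2964 = -29*(-1/10) + 2964 = 29/10 + 2964 = 29669/10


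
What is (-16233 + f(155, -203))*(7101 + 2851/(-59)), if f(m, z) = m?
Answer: -6690184424/59 ≈ -1.1339e+8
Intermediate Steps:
(-16233 + f(155, -203))*(7101 + 2851/(-59)) = (-16233 + 155)*(7101 + 2851/(-59)) = -16078*(7101 + 2851*(-1/59)) = -16078*(7101 - 2851/59) = -16078*416108/59 = -6690184424/59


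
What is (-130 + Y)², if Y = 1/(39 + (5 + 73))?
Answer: 231313681/13689 ≈ 16898.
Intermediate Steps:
Y = 1/117 (Y = 1/(39 + 78) = 1/117 ≈ 0.0085470)
(-130 + Y)² = (-130 + 1/117)² = (-15209/117)² = 231313681/13689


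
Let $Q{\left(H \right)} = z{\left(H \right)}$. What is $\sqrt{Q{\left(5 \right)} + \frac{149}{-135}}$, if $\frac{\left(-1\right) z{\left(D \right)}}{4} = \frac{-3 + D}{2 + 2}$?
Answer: $\frac{i \sqrt{6285}}{45} \approx 1.7617 i$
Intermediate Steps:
$z{\left(D \right)} = 3 - D$ ($z{\left(D \right)} = - 4 \frac{-3 + D}{2 + 2} = - 4 \frac{-3 + D}{4} = - 4 \left(-3 + D\right) \frac{1}{4} = - 4 \left(- \frac{3}{4} + \frac{D}{4}\right) = 3 - D$)
$Q{\left(H \right)} = 3 - H$
$\sqrt{Q{\left(5 \right)} + \frac{149}{-135}} = \sqrt{\left(3 - 5\right) + \frac{149}{-135}} = \sqrt{\left(3 - 5\right) + 149 \left(- \frac{1}{135}\right)} = \sqrt{-2 - \frac{149}{135}} = \sqrt{- \frac{419}{135}} = \frac{i \sqrt{6285}}{45}$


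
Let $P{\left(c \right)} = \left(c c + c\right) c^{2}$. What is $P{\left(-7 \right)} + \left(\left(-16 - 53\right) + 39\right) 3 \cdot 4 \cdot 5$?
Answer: $258$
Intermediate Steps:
$P{\left(c \right)} = c^{2} \left(c + c^{2}\right)$ ($P{\left(c \right)} = \left(c^{2} + c\right) c^{2} = \left(c + c^{2}\right) c^{2} = c^{2} \left(c + c^{2}\right)$)
$P{\left(-7 \right)} + \left(\left(-16 - 53\right) + 39\right) 3 \cdot 4 \cdot 5 = \left(-7\right)^{3} \left(1 - 7\right) + \left(\left(-16 - 53\right) + 39\right) 3 \cdot 4 \cdot 5 = \left(-343\right) \left(-6\right) + \left(-69 + 39\right) 12 \cdot 5 = 2058 - 1800 = 258$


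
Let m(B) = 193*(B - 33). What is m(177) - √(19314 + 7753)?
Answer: 27792 - √27067 ≈ 27627.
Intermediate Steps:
m(B) = -6369 + 193*B (m(B) = 193*(-33 + B) = -6369 + 193*B)
m(177) - √(19314 + 7753) = (-6369 + 193*177) - √(19314 + 7753) = (-6369 + 34161) - √27067 = 27792 - √27067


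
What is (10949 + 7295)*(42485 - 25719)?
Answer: 305878904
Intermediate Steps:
(10949 + 7295)*(42485 - 25719) = 18244*16766 = 305878904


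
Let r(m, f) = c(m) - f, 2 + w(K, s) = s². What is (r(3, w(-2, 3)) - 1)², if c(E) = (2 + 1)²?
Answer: 1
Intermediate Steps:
w(K, s) = -2 + s²
c(E) = 9 (c(E) = 3² = 9)
r(m, f) = 9 - f
(r(3, w(-2, 3)) - 1)² = ((9 - (-2 + 3²)) - 1)² = ((9 - (-2 + 9)) - 1)² = ((9 - 1*7) - 1)² = ((9 - 7) - 1)² = (2 - 1)² = 1² = 1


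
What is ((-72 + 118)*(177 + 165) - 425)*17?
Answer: 260219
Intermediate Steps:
((-72 + 118)*(177 + 165) - 425)*17 = (46*342 - 425)*17 = (15732 - 425)*17 = 15307*17 = 260219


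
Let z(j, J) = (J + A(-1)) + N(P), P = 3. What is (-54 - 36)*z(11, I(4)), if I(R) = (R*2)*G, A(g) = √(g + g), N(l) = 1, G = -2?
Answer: 1350 - 90*I*√2 ≈ 1350.0 - 127.28*I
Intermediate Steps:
A(g) = √2*√g (A(g) = √(2*g) = √2*√g)
I(R) = -4*R (I(R) = (R*2)*(-2) = (2*R)*(-2) = -4*R)
z(j, J) = 1 + J + I*√2 (z(j, J) = (J + √2*√(-1)) + 1 = (J + √2*I) + 1 = (J + I*√2) + 1 = 1 + J + I*√2)
(-54 - 36)*z(11, I(4)) = (-54 - 36)*(1 - 4*4 + I*√2) = -90*(1 - 16 + I*√2) = -90*(-15 + I*√2) = 1350 - 90*I*√2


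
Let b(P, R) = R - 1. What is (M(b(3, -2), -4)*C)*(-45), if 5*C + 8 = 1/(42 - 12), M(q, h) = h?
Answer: -1434/5 ≈ -286.80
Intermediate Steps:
b(P, R) = -1 + R
C = -239/150 (C = -8/5 + 1/(5*(42 - 12)) = -8/5 + (1/5)/30 = -8/5 + (1/5)*(1/30) = -8/5 + 1/150 = -239/150 ≈ -1.5933)
(M(b(3, -2), -4)*C)*(-45) = -4*(-239/150)*(-45) = (478/75)*(-45) = -1434/5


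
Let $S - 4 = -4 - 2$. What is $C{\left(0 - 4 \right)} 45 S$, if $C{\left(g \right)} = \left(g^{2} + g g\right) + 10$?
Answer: $-3780$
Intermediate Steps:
$C{\left(g \right)} = 10 + 2 g^{2}$ ($C{\left(g \right)} = \left(g^{2} + g^{2}\right) + 10 = 2 g^{2} + 10 = 10 + 2 g^{2}$)
$S = -2$ ($S = 4 - 6 = -2$)
$C{\left(0 - 4 \right)} 45 S = \left(10 + 2 \left(0 - 4\right)^{2}\right) 45 \left(-2\right) = \left(10 + 2 \left(-4\right)^{2}\right) 45 \left(-2\right) = \left(10 + 2 \cdot 16\right) 45 \left(-2\right) = \left(10 + 32\right) 45 \left(-2\right) = 42 \cdot 45 \left(-2\right) = 1890 \left(-2\right) = -3780$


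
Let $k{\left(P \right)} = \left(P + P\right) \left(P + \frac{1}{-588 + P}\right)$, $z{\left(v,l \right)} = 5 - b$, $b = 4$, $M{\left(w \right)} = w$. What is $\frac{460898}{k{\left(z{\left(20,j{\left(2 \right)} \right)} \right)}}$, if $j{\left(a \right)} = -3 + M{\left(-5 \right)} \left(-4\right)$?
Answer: $\frac{135273563}{586} \approx 2.3084 \cdot 10^{5}$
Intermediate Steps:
$j{\left(a \right)} = 17$ ($j{\left(a \right)} = -3 - -20 = -3 + 20 = 17$)
$z{\left(v,l \right)} = 1$ ($z{\left(v,l \right)} = 5 - 4 = 1$)
$k{\left(P \right)} = 2 P \left(P + \frac{1}{-588 + P}\right)$
$\frac{460898}{k{\left(z{\left(20,j{\left(2 \right)} \right)} \right)}} = \frac{460898}{2 \cdot 1 \frac{1}{-588 + 1} \left(1 + 1^{2} - 588\right)} = \frac{460898}{2 \cdot 1 \frac{1}{-587} \left(1 + 1 - 588\right)} = \frac{460898}{2 \cdot 1 \left(- \frac{1}{587}\right) \left(-586\right)} = \frac{460898}{\frac{1172}{587}} = 460898 \cdot \frac{587}{1172} = \frac{135273563}{586}$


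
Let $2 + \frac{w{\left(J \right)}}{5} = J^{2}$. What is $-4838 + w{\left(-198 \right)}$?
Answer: $191172$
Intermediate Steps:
$w{\left(J \right)} = -10 + 5 J^{2}$
$-4838 + w{\left(-198 \right)} = -4838 - \left(10 - 5 \left(-198\right)^{2}\right) = -4838 + \left(-10 + 5 \cdot 39204\right) = -4838 + \left(-10 + 196020\right) = -4838 + 196010 = 191172$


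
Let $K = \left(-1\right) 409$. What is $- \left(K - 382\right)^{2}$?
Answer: $-625681$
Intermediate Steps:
$K = -409$
$- \left(K - 382\right)^{2} = - \left(-409 - 382\right)^{2} = - \left(-791\right)^{2} = \left(-1\right) 625681 = -625681$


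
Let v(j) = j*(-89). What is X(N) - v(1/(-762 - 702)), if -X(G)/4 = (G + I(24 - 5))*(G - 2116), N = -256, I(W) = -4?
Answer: -3611512409/1464 ≈ -2.4669e+6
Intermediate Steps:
v(j) = -89*j
X(G) = -4*(-2116 + G)*(-4 + G) (X(G) = -4*(G - 4)*(G - 2116) = -4*(-4 + G)*(-2116 + G) = -4*(-2116 + G)*(-4 + G))
X(N) - v(1/(-762 - 702)) = (-33856 - 4*(-256)**2 + 8480*(-256)) - (-89)/(-762 - 702) = (-33856 - 4*65536 - 2170880) - (-89)/(-1464) = (-33856 - 262144 - 2170880) - (-89)*(-1)/1464 = -2466880 - 1*89/1464 = -2466880 - 89/1464 = -3611512409/1464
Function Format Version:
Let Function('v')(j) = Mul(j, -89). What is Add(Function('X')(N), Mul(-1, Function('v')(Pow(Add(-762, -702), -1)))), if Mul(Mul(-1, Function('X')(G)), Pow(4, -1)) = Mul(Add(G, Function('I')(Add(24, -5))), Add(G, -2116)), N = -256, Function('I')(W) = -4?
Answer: Rational(-3611512409, 1464) ≈ -2.4669e+6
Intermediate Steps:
Function('v')(j) = Mul(-89, j)
Function('X')(G) = Mul(-4, Add(-2116, G), Add(-4, G)) (Function('X')(G) = Mul(-4, Mul(Add(G, -4), Add(G, -2116))) = Mul(-4, Mul(Add(-4, G), Add(-2116, G))) = Mul(-4, Mul(Add(-2116, G), Add(-4, G))) = Mul(-4, Add(-2116, G), Add(-4, G)))
Add(Function('X')(N), Mul(-1, Function('v')(Pow(Add(-762, -702), -1)))) = Add(Add(-33856, Mul(-4, Pow(-256, 2)), Mul(8480, -256)), Mul(-1, Mul(-89, Pow(Add(-762, -702), -1)))) = Add(Add(-33856, Mul(-4, 65536), -2170880), Mul(-1, Mul(-89, Pow(-1464, -1)))) = Add(Add(-33856, -262144, -2170880), Mul(-1, Mul(-89, Rational(-1, 1464)))) = Add(-2466880, Mul(-1, Rational(89, 1464))) = Add(-2466880, Rational(-89, 1464)) = Rational(-3611512409, 1464)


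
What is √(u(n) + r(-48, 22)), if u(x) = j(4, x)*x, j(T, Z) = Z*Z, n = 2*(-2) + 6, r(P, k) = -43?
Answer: I*√35 ≈ 5.9161*I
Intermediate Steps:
n = 2 (n = -4 + 6 = 2)
j(T, Z) = Z²
u(x) = x³ (u(x) = x²*x = x³)
√(u(n) + r(-48, 22)) = √(2³ - 43) = √(8 - 43) = √(-35) = I*√35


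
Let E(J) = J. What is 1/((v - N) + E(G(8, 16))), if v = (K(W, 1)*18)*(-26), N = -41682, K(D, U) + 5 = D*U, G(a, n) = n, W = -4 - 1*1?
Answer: 1/46378 ≈ 2.1562e-5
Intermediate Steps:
W = -5 (W = -4 - 1 = -5)
K(D, U) = -5 + D*U
v = 4680 (v = ((-5 - 5*1)*18)*(-26) = ((-5 - 5)*18)*(-26) = -10*18*(-26) = -180*(-26) = 4680)
1/((v - N) + E(G(8, 16))) = 1/((4680 - 1*(-41682)) + 16) = 1/((4680 + 41682) + 16) = 1/(46362 + 16) = 1/46378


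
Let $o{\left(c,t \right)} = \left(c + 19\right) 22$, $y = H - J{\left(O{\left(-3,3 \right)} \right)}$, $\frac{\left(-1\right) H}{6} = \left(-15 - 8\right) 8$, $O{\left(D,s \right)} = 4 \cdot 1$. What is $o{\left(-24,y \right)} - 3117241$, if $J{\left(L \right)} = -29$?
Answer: $-3117351$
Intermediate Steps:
$O{\left(D,s \right)} = 4$
$H = 1104$ ($H = - 6 \left(-15 - 8\right) 8 = - 6 \left(\left(-23\right) 8\right) = \left(-6\right) \left(-184\right) = 1104$)
$y = 1133$ ($y = 1104 - -29 = 1104 + 29 = 1133$)
$o{\left(c,t \right)} = 418 + 22 c$ ($o{\left(c,t \right)} = \left(19 + c\right) 22 = 418 + 22 c$)
$o{\left(-24,y \right)} - 3117241 = \left(418 + 22 \left(-24\right)\right) - 3117241 = \left(418 - 528\right) - 3117241 = -110 - 3117241 = -3117351$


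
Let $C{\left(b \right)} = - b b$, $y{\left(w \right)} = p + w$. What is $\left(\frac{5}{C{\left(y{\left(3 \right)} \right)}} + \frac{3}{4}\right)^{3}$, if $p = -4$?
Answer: $- \frac{4913}{64} \approx -76.766$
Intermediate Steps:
$y{\left(w \right)} = -4 + w$
$C{\left(b \right)} = - b^{2}$
$\left(\frac{5}{C{\left(y{\left(3 \right)} \right)}} + \frac{3}{4}\right)^{3} = \left(\frac{5}{\left(-1\right) \left(-4 + 3\right)^{2}} + \frac{3}{4}\right)^{3} = \left(\frac{5}{\left(-1\right) \left(-1\right)^{2}} + 3 \cdot \frac{1}{4}\right)^{3} = \left(\frac{5}{\left(-1\right) 1} + \frac{3}{4}\right)^{3} = \left(\frac{5}{-1} + \frac{3}{4}\right)^{3} = \left(5 \left(-1\right) + \frac{3}{4}\right)^{3} = \left(-5 + \frac{3}{4}\right)^{3} = \left(- \frac{17}{4}\right)^{3} = - \frac{4913}{64}$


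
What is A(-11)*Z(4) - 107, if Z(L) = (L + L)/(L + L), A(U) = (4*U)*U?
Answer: 377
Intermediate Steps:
A(U) = 4*U**2
Z(L) = 1 (Z(L) = (2*L)/((2*L)) = (2*L)*(1/(2*L)) = 1)
A(-11)*Z(4) - 107 = (4*(-11)**2)*1 - 107 = (4*121)*1 - 107 = 484*1 - 107 = 484 - 107 = 377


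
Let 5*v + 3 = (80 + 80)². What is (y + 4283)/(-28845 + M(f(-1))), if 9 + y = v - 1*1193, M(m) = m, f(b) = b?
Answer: -20501/72115 ≈ -0.28428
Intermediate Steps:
v = 25597/5 (v = -⅗ + (80 + 80)²/5 = -⅗ + (⅕)*160² = -⅗ + (⅕)*25600 = -⅗ + 5120 = 25597/5 ≈ 5119.4)
y = 19587/5 (y = -9 + (25597/5 - 1*1193) = -9 + (25597/5 - 1193) = -9 + 19632/5 = 19587/5 ≈ 3917.4)
(y + 4283)/(-28845 + M(f(-1))) = (19587/5 + 4283)/(-28845 - 1) = (41002/5)/(-28846) = (41002/5)*(-1/28846) = -20501/72115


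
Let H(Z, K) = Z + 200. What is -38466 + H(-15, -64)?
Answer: -38281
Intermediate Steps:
H(Z, K) = 200 + Z
-38466 + H(-15, -64) = -38466 + (200 - 15) = -38466 + 185 = -38281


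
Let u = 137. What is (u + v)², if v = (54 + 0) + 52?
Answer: 59049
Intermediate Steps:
v = 106 (v = 54 + 52 = 106)
(u + v)² = (137 + 106)² = 243² = 59049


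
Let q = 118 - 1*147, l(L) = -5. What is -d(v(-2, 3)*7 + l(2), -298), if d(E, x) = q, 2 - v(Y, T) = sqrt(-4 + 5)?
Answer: 29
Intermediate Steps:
v(Y, T) = 1 (v(Y, T) = 2 - sqrt(-4 + 5) = 2 - sqrt(1) = 2 - 1*1 = 2 - 1 = 1)
q = -29 (q = 118 - 147 = -29)
d(E, x) = -29
-d(v(-2, 3)*7 + l(2), -298) = -1*(-29) = 29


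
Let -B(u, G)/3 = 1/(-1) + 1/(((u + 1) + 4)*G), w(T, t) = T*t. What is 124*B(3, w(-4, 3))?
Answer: 3007/8 ≈ 375.88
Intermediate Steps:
B(u, G) = 3 - 3/(G*(5 + u)) (B(u, G) = -3*(1/(-1) + 1/(((u + 1) + 4)*G)) = -3*(1*(-1) + 1/(((1 + u) + 4)*G)) = -3*(-1 + 1/((5 + u)*G)) = -3*(-1 + 1/(G*(5 + u))) = 3 - 3/(G*(5 + u)))
124*B(3, w(-4, 3)) = 124*(3*(-1 + 5*(-4*3) - 4*3*3)/(((-4*3))*(5 + 3))) = 124*(3*(-1 + 5*(-12) - 12*3)/(-12*8)) = 124*(3*(-1/12)*(1/8)*(-1 - 60 - 36)) = 124*(3*(-1/12)*(1/8)*(-97)) = 124*(97/32) = 3007/8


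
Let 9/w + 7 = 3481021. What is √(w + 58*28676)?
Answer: √2239317096000295766/1160338 ≈ 1289.7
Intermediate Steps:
w = 3/1160338 (w = 9/(-7 + 3481021) = 9/3481014 = 9*(1/3481014) = 3/1160338 ≈ 2.5855e-6)
√(w + 58*28676) = √(3/1160338 + 58*28676) = √(3/1160338 + 1663208) = √(1929883444307/1160338) = √2239317096000295766/1160338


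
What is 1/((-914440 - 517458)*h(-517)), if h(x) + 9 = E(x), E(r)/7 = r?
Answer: 1/5194925944 ≈ 1.9250e-10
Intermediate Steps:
E(r) = 7*r
h(x) = -9 + 7*x
1/((-914440 - 517458)*h(-517)) = 1/((-914440 - 517458)*(-9 + 7*(-517))) = 1/((-1431898)*(-9 - 3619)) = -1/1431898/(-3628) = -1/1431898*(-1/3628) = 1/5194925944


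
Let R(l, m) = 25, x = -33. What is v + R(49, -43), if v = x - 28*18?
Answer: -512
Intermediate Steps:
v = -537 (v = -33 - 28*18 = -33 - 504 = -537)
v + R(49, -43) = -537 + 25 = -512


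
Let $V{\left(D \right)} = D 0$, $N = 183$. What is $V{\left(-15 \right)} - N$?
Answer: $-183$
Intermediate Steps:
$V{\left(D \right)} = 0$
$V{\left(-15 \right)} - N = 0 - 183 = -183$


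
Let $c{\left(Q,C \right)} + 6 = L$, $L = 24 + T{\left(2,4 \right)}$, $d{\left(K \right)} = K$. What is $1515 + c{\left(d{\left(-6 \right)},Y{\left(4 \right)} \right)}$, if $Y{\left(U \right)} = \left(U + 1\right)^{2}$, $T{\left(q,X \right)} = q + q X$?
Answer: $1543$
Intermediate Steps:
$T{\left(q,X \right)} = q + X q$
$Y{\left(U \right)} = \left(1 + U\right)^{2}$
$L = 34$ ($L = 24 + 2 \left(1 + 4\right) = 24 + 2 \cdot 5 = 24 + 10 = 34$)
$c{\left(Q,C \right)} = 28$ ($c{\left(Q,C \right)} = -6 + 34 = 28$)
$1515 + c{\left(d{\left(-6 \right)},Y{\left(4 \right)} \right)} = 1515 + 28 = 1543$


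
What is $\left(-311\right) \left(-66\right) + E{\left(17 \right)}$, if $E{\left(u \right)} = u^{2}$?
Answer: $20815$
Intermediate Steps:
$\left(-311\right) \left(-66\right) + E{\left(17 \right)} = \left(-311\right) \left(-66\right) + 17^{2} = 20526 + 289 = 20815$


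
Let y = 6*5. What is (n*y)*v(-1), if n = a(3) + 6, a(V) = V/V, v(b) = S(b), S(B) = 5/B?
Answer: -1050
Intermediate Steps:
y = 30
v(b) = 5/b
a(V) = 1
n = 7 (n = 1 + 6 = 7)
(n*y)*v(-1) = (7*30)*(5/(-1)) = 210*(5*(-1)) = 210*(-5) = -1050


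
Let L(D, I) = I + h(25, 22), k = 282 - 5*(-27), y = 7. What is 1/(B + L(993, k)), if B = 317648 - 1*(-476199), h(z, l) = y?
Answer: 1/794271 ≈ 1.2590e-6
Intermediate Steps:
h(z, l) = 7
k = 417 (k = 282 + 135 = 417)
L(D, I) = 7 + I (L(D, I) = I + 7 = 7 + I)
B = 793847 (B = 317648 + 476199 = 793847)
1/(B + L(993, k)) = 1/(793847 + (7 + 417)) = 1/(793847 + 424) = 1/794271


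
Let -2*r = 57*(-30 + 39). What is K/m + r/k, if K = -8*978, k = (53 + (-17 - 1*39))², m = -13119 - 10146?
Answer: -436819/15510 ≈ -28.164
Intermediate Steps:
r = -513/2 (r = -57*(-30 + 39)/2 = -57*9/2 = -½*513 = -513/2 ≈ -256.50)
m = -23265
k = 9 (k = (53 + (-17 - 39))² = (53 - 56)² = (-3)² = 9)
K = -7824
K/m + r/k = -7824/(-23265) - 513/2/9 = -7824*(-1/23265) - 513/2*⅑ = 2608/7755 - 57/2 = -436819/15510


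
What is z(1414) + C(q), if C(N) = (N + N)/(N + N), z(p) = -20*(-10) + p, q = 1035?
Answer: 1615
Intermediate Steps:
z(p) = 200 + p
C(N) = 1 (C(N) = (2*N)/((2*N)) = (2*N)*(1/(2*N)) = 1)
z(1414) + C(q) = (200 + 1414) + 1 = 1614 + 1 = 1615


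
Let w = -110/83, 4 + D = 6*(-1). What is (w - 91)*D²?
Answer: -766300/83 ≈ -9232.5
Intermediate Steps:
D = -10 (D = -4 + 6*(-1) = -4 - 6 = -10)
w = -110/83 (w = -110*1/83 = -110/83 ≈ -1.3253)
(w - 91)*D² = (-110/83 - 91)*(-10)² = -7663/83*100 = -766300/83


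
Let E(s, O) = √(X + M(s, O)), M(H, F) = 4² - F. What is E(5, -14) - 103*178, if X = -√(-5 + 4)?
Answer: -18334 + √(30 - I) ≈ -18329.0 - 0.091274*I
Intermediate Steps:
M(H, F) = 16 - F
X = -I (X = -√(-1) = -I ≈ -1.0*I)
E(s, O) = √(16 - I - O) (E(s, O) = √(-I + (16 - O)) = √(16 - I - O))
E(5, -14) - 103*178 = √(16 - I - 1*(-14)) - 103*178 = √(16 - I + 14) - 18334 = √(30 - I) - 18334 = -18334 + √(30 - I)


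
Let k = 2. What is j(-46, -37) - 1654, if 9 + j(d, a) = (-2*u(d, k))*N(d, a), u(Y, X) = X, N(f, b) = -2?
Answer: -1655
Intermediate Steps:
j(d, a) = -1 (j(d, a) = -9 - 2*2*(-2) = -9 - 4*(-2) = -9 + 8 = -1)
j(-46, -37) - 1654 = -1 - 1654 = -1655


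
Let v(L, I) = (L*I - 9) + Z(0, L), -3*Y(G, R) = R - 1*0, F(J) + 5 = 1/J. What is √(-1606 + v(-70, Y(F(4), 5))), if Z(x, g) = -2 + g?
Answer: I*√14133/3 ≈ 39.627*I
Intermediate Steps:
F(J) = -5 + 1/J
Y(G, R) = -R/3 (Y(G, R) = -(R - 1*0)/3 = -(R + 0)/3 = -R/3)
v(L, I) = -11 + L + I*L (v(L, I) = (L*I - 9) + (-2 + L) = (I*L - 9) + (-2 + L) = (-9 + I*L) + (-2 + L) = -11 + L + I*L)
√(-1606 + v(-70, Y(F(4), 5))) = √(-1606 + (-11 - 70 - ⅓*5*(-70))) = √(-1606 + (-11 - 70 - 5/3*(-70))) = √(-1606 + (-11 - 70 + 350/3)) = √(-1606 + 107/3) = √(-4711/3) = I*√14133/3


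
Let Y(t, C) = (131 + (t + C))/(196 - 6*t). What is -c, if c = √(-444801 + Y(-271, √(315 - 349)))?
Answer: -√(-1476599017964 + 1822*I*√34)/1822 ≈ -2.3993e-6 - 666.93*I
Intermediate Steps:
Y(t, C) = (131 + C + t)/(196 - 6*t) (Y(t, C) = (131 + (C + t))/(196 - 6*t) = (131 + C + t)/(196 - 6*t))
c = √(-405213781/911 + I*√34/1822) (c = √(-444801 + (-131 - √(315 - 349) - 1*(-271))/(2*(-98 + 3*(-271)))) = √(-444801 + (-131 - √(-34) + 271)/(2*(-98 - 813))) = √(-444801 + (½)*(-131 - I*√34 + 271)/(-911)) = √(-444801 + (½)*(-1/911)*(-131 - I*√34 + 271)) = √(-444801 + (½)*(-1/911)*(140 - I*√34)) = √(-444801 + (-70/911 + I*√34/1822)) = √(-405213781/911 + I*√34/1822) ≈ 0.e-6 + 666.93*I)
-c = -√(-1476599017964 + 1822*I*√34)/1822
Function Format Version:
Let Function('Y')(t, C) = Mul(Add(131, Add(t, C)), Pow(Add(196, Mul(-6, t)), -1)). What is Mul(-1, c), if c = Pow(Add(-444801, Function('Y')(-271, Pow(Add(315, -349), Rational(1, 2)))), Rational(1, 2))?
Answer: Mul(Rational(-1, 1822), Pow(Add(-1476599017964, Mul(1822, I, Pow(34, Rational(1, 2)))), Rational(1, 2))) ≈ Add(-2.3993e-6, Mul(-666.93, I))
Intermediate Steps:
Function('Y')(t, C) = Mul(Pow(Add(196, Mul(-6, t)), -1), Add(131, C, t)) (Function('Y')(t, C) = Mul(Add(131, Add(C, t)), Pow(Add(196, Mul(-6, t)), -1)) = Mul(Add(131, C, t), Pow(Add(196, Mul(-6, t)), -1)) = Mul(Pow(Add(196, Mul(-6, t)), -1), Add(131, C, t)))
c = Pow(Add(Rational(-405213781, 911), Mul(Rational(1, 1822), I, Pow(34, Rational(1, 2)))), Rational(1, 2)) (c = Pow(Add(-444801, Mul(Rational(1, 2), Pow(Add(-98, Mul(3, -271)), -1), Add(-131, Mul(-1, Pow(Add(315, -349), Rational(1, 2))), Mul(-1, -271)))), Rational(1, 2)) = Pow(Add(-444801, Mul(Rational(1, 2), Pow(Add(-98, -813), -1), Add(-131, Mul(-1, Pow(-34, Rational(1, 2))), 271))), Rational(1, 2)) = Pow(Add(-444801, Mul(Rational(1, 2), Pow(-911, -1), Add(-131, Mul(-1, Mul(I, Pow(34, Rational(1, 2)))), 271))), Rational(1, 2)) = Pow(Add(-444801, Mul(Rational(1, 2), Rational(-1, 911), Add(-131, Mul(-1, I, Pow(34, Rational(1, 2))), 271))), Rational(1, 2)) = Pow(Add(-444801, Mul(Rational(1, 2), Rational(-1, 911), Add(140, Mul(-1, I, Pow(34, Rational(1, 2)))))), Rational(1, 2)) = Pow(Add(-444801, Add(Rational(-70, 911), Mul(Rational(1, 1822), I, Pow(34, Rational(1, 2))))), Rational(1, 2)) = Pow(Add(Rational(-405213781, 911), Mul(Rational(1, 1822), I, Pow(34, Rational(1, 2)))), Rational(1, 2)) ≈ Add(0.e-6, Mul(666.93, I)))
Mul(-1, c) = Mul(-1, Mul(Rational(1, 1822), Pow(Add(-1476599017964, Mul(1822, I, Pow(34, Rational(1, 2)))), Rational(1, 2)))) = Mul(Rational(-1, 1822), Pow(Add(-1476599017964, Mul(1822, I, Pow(34, Rational(1, 2)))), Rational(1, 2)))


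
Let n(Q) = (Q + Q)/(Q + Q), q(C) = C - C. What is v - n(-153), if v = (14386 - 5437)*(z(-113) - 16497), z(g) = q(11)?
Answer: -147631654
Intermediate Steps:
q(C) = 0
z(g) = 0
n(Q) = 1 (n(Q) = (2*Q)/((2*Q)) = (2*Q)*(1/(2*Q)) = 1)
v = -147631653 (v = (14386 - 5437)*(0 - 16497) = 8949*(-16497) = -147631653)
v - n(-153) = -147631653 - 1*1 = -147631653 - 1 = -147631654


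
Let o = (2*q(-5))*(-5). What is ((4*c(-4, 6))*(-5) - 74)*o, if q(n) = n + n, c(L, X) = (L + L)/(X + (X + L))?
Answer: -5400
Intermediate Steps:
c(L, X) = 2*L/(L + 2*X) (c(L, X) = (2*L)/(X + (L + X)) = (2*L)/(L + 2*X) = 2*L/(L + 2*X))
q(n) = 2*n
o = 100 (o = (2*(2*(-5)))*(-5) = (2*(-10))*(-5) = -20*(-5) = 100)
((4*c(-4, 6))*(-5) - 74)*o = ((4*(2*(-4)/(-4 + 2*6)))*(-5) - 74)*100 = ((4*(2*(-4)/(-4 + 12)))*(-5) - 74)*100 = ((4*(2*(-4)/8))*(-5) - 74)*100 = ((4*(2*(-4)*(⅛)))*(-5) - 74)*100 = ((4*(-1))*(-5) - 74)*100 = (-4*(-5) - 74)*100 = (20 - 74)*100 = -54*100 = -5400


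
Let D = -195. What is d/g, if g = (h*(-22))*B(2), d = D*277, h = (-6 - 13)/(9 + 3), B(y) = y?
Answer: -162045/209 ≈ -775.33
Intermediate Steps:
h = -19/12 ≈ -1.5833
d = -54015 (d = -195*277 = -54015)
g = 209/3 (g = -19/12*(-22)*2 = (209/6)*2 = 209/3 ≈ 69.667)
d/g = -54015/209/3 = -54015*3/209 = -162045/209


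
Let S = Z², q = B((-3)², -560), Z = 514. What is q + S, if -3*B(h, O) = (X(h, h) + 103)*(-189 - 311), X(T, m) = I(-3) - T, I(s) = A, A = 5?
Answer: 280696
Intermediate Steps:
I(s) = 5
X(T, m) = 5 - T
B(h, O) = 18000 - 500*h/3 (B(h, O) = -((5 - h) + 103)*(-189 - 311)/3 = -(108 - h)*(-500)/3 = -(-54000 + 500*h)/3 = 18000 - 500*h/3)
q = 16500 (q = 18000 - 500/3*(-3)² = 18000 - 500/3*9 = 18000 - 1500 = 16500)
S = 264196 (S = 514² = 264196)
q + S = 16500 + 264196 = 280696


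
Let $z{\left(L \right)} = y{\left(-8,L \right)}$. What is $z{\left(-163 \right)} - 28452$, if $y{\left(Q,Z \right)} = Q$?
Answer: $-28460$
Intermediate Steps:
$z{\left(L \right)} = -8$
$z{\left(-163 \right)} - 28452 = -8 - 28452 = -28460$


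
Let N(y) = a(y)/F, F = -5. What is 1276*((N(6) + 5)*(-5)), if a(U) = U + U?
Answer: -16588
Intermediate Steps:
a(U) = 2*U
N(y) = -2*y/5 (N(y) = (2*y)/(-5) = (2*y)*(-⅕) = -2*y/5)
1276*((N(6) + 5)*(-5)) = 1276*((-⅖*6 + 5)*(-5)) = 1276*((-12/5 + 5)*(-5)) = 1276*((13/5)*(-5)) = 1276*(-13) = -16588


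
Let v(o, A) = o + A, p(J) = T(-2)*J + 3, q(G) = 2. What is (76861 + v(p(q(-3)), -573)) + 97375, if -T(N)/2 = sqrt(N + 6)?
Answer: 173658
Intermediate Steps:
T(N) = -2*sqrt(6 + N) (T(N) = -2*sqrt(N + 6) = -2*sqrt(6 + N))
p(J) = 3 - 4*J (p(J) = (-2*sqrt(6 - 2))*J + 3 = (-2*sqrt(4))*J + 3 = (-2*2)*J + 3 = -4*J + 3 = 3 - 4*J)
v(o, A) = A + o
(76861 + v(p(q(-3)), -573)) + 97375 = (76861 + (-573 + (3 - 4*2))) + 97375 = (76861 + (-573 + (3 - 8))) + 97375 = (76861 + (-573 - 5)) + 97375 = (76861 - 578) + 97375 = 76283 + 97375 = 173658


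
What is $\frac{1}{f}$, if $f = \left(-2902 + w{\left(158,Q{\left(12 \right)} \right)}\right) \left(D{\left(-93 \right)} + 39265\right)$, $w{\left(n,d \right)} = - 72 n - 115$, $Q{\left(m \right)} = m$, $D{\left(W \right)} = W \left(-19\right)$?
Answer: $- \frac{1}{590573576} \approx -1.6933 \cdot 10^{-9}$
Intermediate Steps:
$D{\left(W \right)} = - 19 W$
$w{\left(n,d \right)} = -115 - 72 n$
$f = -590573576$ ($f = \left(-2902 - 11491\right) \left(\left(-19\right) \left(-93\right) + 39265\right) = \left(-2902 - 11491\right) \left(1767 + 39265\right) = \left(-2902 - 11491\right) 41032 = \left(-14393\right) 41032 = -590573576$)
$\frac{1}{f} = \frac{1}{-590573576} = - \frac{1}{590573576}$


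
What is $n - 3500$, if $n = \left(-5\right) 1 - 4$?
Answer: $-3509$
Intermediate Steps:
$n = -9$ ($n = -5 - 4 = -9$)
$n - 3500 = -9 - 3500 = -3509$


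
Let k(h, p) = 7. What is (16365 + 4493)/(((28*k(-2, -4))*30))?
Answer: 10429/2940 ≈ 3.5473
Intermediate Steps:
(16365 + 4493)/(((28*k(-2, -4))*30)) = (16365 + 4493)/(((28*7)*30)) = 20858/((196*30)) = 20858/5880 = 20858*(1/5880) = 10429/2940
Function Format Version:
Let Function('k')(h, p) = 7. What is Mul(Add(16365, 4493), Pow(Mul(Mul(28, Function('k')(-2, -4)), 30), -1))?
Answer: Rational(10429, 2940) ≈ 3.5473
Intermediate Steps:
Mul(Add(16365, 4493), Pow(Mul(Mul(28, Function('k')(-2, -4)), 30), -1)) = Mul(Add(16365, 4493), Pow(Mul(Mul(28, 7), 30), -1)) = Mul(20858, Pow(Mul(196, 30), -1)) = Mul(20858, Pow(5880, -1)) = Mul(20858, Rational(1, 5880)) = Rational(10429, 2940)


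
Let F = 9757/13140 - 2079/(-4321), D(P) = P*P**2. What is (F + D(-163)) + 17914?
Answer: -244873703825963/56777940 ≈ -4.3128e+6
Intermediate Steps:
D(P) = P**3
F = 69478057/56777940 (F = 9757*(1/13140) - 2079*(-1/4321) = 9757/13140 + 2079/4321 = 69478057/56777940 ≈ 1.2237)
(F + D(-163)) + 17914 = (69478057/56777940 + (-163)**3) + 17914 = (69478057/56777940 - 4330747) + 17914 = -245890823843123/56777940 + 17914 = -244873703825963/56777940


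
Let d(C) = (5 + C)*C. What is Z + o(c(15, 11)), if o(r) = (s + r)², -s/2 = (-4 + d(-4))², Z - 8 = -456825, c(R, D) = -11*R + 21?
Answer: -382833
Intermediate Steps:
c(R, D) = 21 - 11*R
Z = -456817 (Z = 8 - 456825 = -456817)
d(C) = C*(5 + C)
s = -128 (s = -2*(-4 - 4*(5 - 4))² = -2*(-4 - 4*1)² = -2*(-4 - 4)² = -2*(-8)² = -2*64 = -128)
o(r) = (-128 + r)²
Z + o(c(15, 11)) = -456817 + (-128 + (21 - 11*15))² = -456817 + (-128 + (21 - 165))² = -456817 + (-128 - 144)² = -456817 + (-272)² = -456817 + 73984 = -382833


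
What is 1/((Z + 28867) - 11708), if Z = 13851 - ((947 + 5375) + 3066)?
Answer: 1/21622 ≈ 4.6249e-5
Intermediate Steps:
Z = 4463 (Z = 13851 - (6322 + 3066) = 13851 - 1*9388 = 13851 - 9388 = 4463)
1/((Z + 28867) - 11708) = 1/((4463 + 28867) - 11708) = 1/(33330 - 11708) = 1/21622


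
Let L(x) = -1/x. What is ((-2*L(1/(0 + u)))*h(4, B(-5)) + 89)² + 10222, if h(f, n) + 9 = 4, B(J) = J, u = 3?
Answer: 13703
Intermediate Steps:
h(f, n) = -5 (h(f, n) = -9 + 4 = -5)
((-2*L(1/(0 + u)))*h(4, B(-5)) + 89)² + 10222 = (-(-2)/(1/(0 + 3))*(-5) + 89)² + 10222 = (-(-2)/(1/3)*(-5) + 89)² + 10222 = (-(-2)/⅓*(-5) + 89)² + 10222 = (-(-2)*3*(-5) + 89)² + 10222 = (-2*(-3)*(-5) + 89)² + 10222 = (6*(-5) + 89)² + 10222 = (-30 + 89)² + 10222 = 59² + 10222 = 3481 + 10222 = 13703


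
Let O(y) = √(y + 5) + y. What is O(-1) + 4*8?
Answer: 33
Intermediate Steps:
O(y) = y + √(5 + y) (O(y) = √(5 + y) + y = y + √(5 + y))
O(-1) + 4*8 = (-1 + √(5 - 1)) + 4*8 = (-1 + √4) + 32 = (-1 + 2) + 32 = 1 + 32 = 33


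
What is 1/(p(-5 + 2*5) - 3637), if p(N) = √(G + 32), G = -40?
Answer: -3637/13227777 - 2*I*√2/13227777 ≈ -0.00027495 - 2.1382e-7*I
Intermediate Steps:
p(N) = 2*I*√2 (p(N) = √(-40 + 32) = √(-8) = 2*I*√2)
1/(p(-5 + 2*5) - 3637) = 1/(2*I*√2 - 3637) = 1/(-3637 + 2*I*√2)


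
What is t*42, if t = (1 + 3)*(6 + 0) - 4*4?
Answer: 336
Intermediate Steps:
t = 8 (t = 4*6 - 16 = 24 - 16 = 8)
t*42 = 8*42 = 336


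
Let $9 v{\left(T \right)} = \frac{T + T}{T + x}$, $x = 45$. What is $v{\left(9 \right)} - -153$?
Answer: $\frac{4132}{27} \approx 153.04$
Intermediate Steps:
$v{\left(T \right)} = \frac{2 T}{9 \left(45 + T\right)}$ ($v{\left(T \right)} = \frac{\left(T + T\right) \frac{1}{T + 45}}{9} = \frac{2 T \frac{1}{45 + T}}{9} = \frac{2 T}{9 \left(45 + T\right)}$)
$v{\left(9 \right)} - -153 = \frac{2}{9} \cdot 9 \frac{1}{45 + 9} - -153 = \frac{2}{9} \cdot 9 \cdot \frac{1}{54} + 153 = \frac{1}{27} + 153 = \frac{4132}{27}$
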